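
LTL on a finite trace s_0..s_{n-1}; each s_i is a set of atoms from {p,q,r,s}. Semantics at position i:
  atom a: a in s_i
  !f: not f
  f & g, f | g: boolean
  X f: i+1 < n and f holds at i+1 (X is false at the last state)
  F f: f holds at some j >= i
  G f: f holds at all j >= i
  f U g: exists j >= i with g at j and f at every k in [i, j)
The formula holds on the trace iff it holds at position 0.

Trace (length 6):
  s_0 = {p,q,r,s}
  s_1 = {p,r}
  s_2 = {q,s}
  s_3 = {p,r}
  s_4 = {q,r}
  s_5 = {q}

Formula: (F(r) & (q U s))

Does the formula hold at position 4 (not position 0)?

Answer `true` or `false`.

s_0={p,q,r,s}: (F(r) & (q U s))=True F(r)=True r=True (q U s)=True q=True s=True
s_1={p,r}: (F(r) & (q U s))=False F(r)=True r=True (q U s)=False q=False s=False
s_2={q,s}: (F(r) & (q U s))=True F(r)=True r=False (q U s)=True q=True s=True
s_3={p,r}: (F(r) & (q U s))=False F(r)=True r=True (q U s)=False q=False s=False
s_4={q,r}: (F(r) & (q U s))=False F(r)=True r=True (q U s)=False q=True s=False
s_5={q}: (F(r) & (q U s))=False F(r)=False r=False (q U s)=False q=True s=False
Evaluating at position 4: result = False

Answer: false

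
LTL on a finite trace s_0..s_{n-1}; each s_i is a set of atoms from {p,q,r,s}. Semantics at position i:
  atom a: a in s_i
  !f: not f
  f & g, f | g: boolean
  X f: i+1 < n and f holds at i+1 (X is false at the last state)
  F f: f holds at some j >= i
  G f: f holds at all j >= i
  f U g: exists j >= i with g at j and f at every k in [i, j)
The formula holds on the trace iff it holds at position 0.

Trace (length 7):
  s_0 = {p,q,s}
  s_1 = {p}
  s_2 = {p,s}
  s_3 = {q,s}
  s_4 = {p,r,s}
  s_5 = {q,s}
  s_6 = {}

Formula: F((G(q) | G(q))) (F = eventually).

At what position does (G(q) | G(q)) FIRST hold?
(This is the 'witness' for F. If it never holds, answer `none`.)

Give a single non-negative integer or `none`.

s_0={p,q,s}: (G(q) | G(q))=False G(q)=False q=True
s_1={p}: (G(q) | G(q))=False G(q)=False q=False
s_2={p,s}: (G(q) | G(q))=False G(q)=False q=False
s_3={q,s}: (G(q) | G(q))=False G(q)=False q=True
s_4={p,r,s}: (G(q) | G(q))=False G(q)=False q=False
s_5={q,s}: (G(q) | G(q))=False G(q)=False q=True
s_6={}: (G(q) | G(q))=False G(q)=False q=False
F((G(q) | G(q))) does not hold (no witness exists).

Answer: none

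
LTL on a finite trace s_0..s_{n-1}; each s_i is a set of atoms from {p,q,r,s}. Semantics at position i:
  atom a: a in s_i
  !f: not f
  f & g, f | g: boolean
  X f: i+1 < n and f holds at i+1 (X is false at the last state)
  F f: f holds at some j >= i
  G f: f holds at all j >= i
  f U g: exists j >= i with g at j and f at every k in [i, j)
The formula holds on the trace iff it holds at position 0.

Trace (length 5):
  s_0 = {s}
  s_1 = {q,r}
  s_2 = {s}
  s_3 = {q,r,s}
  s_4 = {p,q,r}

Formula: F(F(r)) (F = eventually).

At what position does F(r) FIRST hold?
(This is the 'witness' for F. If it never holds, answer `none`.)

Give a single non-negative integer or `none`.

s_0={s}: F(r)=True r=False
s_1={q,r}: F(r)=True r=True
s_2={s}: F(r)=True r=False
s_3={q,r,s}: F(r)=True r=True
s_4={p,q,r}: F(r)=True r=True
F(F(r)) holds; first witness at position 0.

Answer: 0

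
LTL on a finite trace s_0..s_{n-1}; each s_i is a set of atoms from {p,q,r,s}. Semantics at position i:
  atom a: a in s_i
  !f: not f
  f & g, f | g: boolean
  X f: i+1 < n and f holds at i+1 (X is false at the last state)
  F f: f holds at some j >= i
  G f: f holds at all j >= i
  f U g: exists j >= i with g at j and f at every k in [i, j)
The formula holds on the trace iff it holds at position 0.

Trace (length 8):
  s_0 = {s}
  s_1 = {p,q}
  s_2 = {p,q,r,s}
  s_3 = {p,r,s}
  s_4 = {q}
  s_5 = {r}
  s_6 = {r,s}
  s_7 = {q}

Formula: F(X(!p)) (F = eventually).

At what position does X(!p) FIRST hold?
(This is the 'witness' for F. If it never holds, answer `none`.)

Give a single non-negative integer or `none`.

s_0={s}: X(!p)=False !p=True p=False
s_1={p,q}: X(!p)=False !p=False p=True
s_2={p,q,r,s}: X(!p)=False !p=False p=True
s_3={p,r,s}: X(!p)=True !p=False p=True
s_4={q}: X(!p)=True !p=True p=False
s_5={r}: X(!p)=True !p=True p=False
s_6={r,s}: X(!p)=True !p=True p=False
s_7={q}: X(!p)=False !p=True p=False
F(X(!p)) holds; first witness at position 3.

Answer: 3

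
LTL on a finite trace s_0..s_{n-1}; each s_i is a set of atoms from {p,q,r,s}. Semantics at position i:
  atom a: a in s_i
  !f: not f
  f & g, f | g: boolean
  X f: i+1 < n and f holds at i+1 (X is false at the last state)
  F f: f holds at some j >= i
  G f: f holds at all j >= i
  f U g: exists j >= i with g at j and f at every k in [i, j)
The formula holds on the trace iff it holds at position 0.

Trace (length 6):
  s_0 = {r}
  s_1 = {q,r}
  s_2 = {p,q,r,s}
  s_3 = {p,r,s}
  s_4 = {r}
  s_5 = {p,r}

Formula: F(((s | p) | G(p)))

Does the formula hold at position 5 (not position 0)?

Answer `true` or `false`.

s_0={r}: F(((s | p) | G(p)))=True ((s | p) | G(p))=False (s | p)=False s=False p=False G(p)=False
s_1={q,r}: F(((s | p) | G(p)))=True ((s | p) | G(p))=False (s | p)=False s=False p=False G(p)=False
s_2={p,q,r,s}: F(((s | p) | G(p)))=True ((s | p) | G(p))=True (s | p)=True s=True p=True G(p)=False
s_3={p,r,s}: F(((s | p) | G(p)))=True ((s | p) | G(p))=True (s | p)=True s=True p=True G(p)=False
s_4={r}: F(((s | p) | G(p)))=True ((s | p) | G(p))=False (s | p)=False s=False p=False G(p)=False
s_5={p,r}: F(((s | p) | G(p)))=True ((s | p) | G(p))=True (s | p)=True s=False p=True G(p)=True
Evaluating at position 5: result = True

Answer: true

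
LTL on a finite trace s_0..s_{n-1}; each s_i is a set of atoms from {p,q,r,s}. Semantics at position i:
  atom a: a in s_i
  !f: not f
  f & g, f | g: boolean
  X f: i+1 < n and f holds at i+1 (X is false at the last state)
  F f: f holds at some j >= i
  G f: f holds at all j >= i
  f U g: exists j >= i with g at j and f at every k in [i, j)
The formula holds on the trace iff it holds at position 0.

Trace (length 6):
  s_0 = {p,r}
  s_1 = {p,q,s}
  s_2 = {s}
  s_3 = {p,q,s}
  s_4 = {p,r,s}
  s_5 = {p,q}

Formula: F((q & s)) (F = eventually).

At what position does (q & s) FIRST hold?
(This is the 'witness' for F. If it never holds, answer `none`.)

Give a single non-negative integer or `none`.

Answer: 1

Derivation:
s_0={p,r}: (q & s)=False q=False s=False
s_1={p,q,s}: (q & s)=True q=True s=True
s_2={s}: (q & s)=False q=False s=True
s_3={p,q,s}: (q & s)=True q=True s=True
s_4={p,r,s}: (q & s)=False q=False s=True
s_5={p,q}: (q & s)=False q=True s=False
F((q & s)) holds; first witness at position 1.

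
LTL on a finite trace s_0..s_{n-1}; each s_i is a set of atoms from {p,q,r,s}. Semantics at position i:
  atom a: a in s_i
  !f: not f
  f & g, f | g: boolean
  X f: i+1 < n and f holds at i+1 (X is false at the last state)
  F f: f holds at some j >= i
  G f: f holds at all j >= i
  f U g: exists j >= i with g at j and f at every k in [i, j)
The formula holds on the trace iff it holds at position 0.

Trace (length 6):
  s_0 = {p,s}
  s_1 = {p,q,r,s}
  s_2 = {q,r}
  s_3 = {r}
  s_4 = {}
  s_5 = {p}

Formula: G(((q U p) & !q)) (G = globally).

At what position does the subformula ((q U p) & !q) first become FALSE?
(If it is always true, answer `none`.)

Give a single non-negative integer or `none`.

s_0={p,s}: ((q U p) & !q)=True (q U p)=True q=False p=True !q=True
s_1={p,q,r,s}: ((q U p) & !q)=False (q U p)=True q=True p=True !q=False
s_2={q,r}: ((q U p) & !q)=False (q U p)=False q=True p=False !q=False
s_3={r}: ((q U p) & !q)=False (q U p)=False q=False p=False !q=True
s_4={}: ((q U p) & !q)=False (q U p)=False q=False p=False !q=True
s_5={p}: ((q U p) & !q)=True (q U p)=True q=False p=True !q=True
G(((q U p) & !q)) holds globally = False
First violation at position 1.

Answer: 1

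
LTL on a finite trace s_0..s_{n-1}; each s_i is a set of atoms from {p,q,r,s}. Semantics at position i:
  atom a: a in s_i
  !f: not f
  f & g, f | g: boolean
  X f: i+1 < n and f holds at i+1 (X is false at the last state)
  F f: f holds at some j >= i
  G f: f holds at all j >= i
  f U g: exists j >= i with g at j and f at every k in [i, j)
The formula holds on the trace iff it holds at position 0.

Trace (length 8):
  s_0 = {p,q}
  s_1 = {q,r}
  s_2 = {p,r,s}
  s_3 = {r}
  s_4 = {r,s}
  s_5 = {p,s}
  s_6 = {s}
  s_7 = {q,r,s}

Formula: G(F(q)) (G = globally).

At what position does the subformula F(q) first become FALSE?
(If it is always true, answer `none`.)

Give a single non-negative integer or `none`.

s_0={p,q}: F(q)=True q=True
s_1={q,r}: F(q)=True q=True
s_2={p,r,s}: F(q)=True q=False
s_3={r}: F(q)=True q=False
s_4={r,s}: F(q)=True q=False
s_5={p,s}: F(q)=True q=False
s_6={s}: F(q)=True q=False
s_7={q,r,s}: F(q)=True q=True
G(F(q)) holds globally = True
No violation — formula holds at every position.

Answer: none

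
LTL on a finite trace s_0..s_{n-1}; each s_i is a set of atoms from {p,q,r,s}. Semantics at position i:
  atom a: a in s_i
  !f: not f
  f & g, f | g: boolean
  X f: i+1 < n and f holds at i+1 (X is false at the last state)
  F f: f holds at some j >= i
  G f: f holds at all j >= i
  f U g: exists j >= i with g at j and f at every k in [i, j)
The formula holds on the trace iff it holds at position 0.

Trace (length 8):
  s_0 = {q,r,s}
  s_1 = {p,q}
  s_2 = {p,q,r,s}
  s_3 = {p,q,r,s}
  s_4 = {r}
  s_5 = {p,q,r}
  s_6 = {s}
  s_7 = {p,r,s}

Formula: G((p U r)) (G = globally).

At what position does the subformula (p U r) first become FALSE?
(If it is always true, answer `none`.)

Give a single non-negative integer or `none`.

s_0={q,r,s}: (p U r)=True p=False r=True
s_1={p,q}: (p U r)=True p=True r=False
s_2={p,q,r,s}: (p U r)=True p=True r=True
s_3={p,q,r,s}: (p U r)=True p=True r=True
s_4={r}: (p U r)=True p=False r=True
s_5={p,q,r}: (p U r)=True p=True r=True
s_6={s}: (p U r)=False p=False r=False
s_7={p,r,s}: (p U r)=True p=True r=True
G((p U r)) holds globally = False
First violation at position 6.

Answer: 6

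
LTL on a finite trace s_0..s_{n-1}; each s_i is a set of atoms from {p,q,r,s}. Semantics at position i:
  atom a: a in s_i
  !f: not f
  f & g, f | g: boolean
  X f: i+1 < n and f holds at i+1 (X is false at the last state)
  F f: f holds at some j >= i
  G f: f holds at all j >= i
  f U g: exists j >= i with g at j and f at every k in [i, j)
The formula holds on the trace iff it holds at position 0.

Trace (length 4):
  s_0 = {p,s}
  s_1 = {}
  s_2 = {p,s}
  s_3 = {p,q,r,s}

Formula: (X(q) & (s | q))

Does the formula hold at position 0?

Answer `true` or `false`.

s_0={p,s}: (X(q) & (s | q))=False X(q)=False q=False (s | q)=True s=True
s_1={}: (X(q) & (s | q))=False X(q)=False q=False (s | q)=False s=False
s_2={p,s}: (X(q) & (s | q))=True X(q)=True q=False (s | q)=True s=True
s_3={p,q,r,s}: (X(q) & (s | q))=False X(q)=False q=True (s | q)=True s=True

Answer: false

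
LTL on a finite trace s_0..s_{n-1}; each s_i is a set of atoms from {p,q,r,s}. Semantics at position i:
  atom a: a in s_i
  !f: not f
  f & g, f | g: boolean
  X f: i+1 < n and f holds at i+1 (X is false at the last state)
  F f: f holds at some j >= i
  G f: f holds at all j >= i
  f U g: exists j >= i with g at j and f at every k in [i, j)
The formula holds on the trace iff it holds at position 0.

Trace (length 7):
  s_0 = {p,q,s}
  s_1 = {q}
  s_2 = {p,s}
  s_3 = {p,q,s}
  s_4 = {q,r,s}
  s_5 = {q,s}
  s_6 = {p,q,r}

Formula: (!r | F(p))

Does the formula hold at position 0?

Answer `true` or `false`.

s_0={p,q,s}: (!r | F(p))=True !r=True r=False F(p)=True p=True
s_1={q}: (!r | F(p))=True !r=True r=False F(p)=True p=False
s_2={p,s}: (!r | F(p))=True !r=True r=False F(p)=True p=True
s_3={p,q,s}: (!r | F(p))=True !r=True r=False F(p)=True p=True
s_4={q,r,s}: (!r | F(p))=True !r=False r=True F(p)=True p=False
s_5={q,s}: (!r | F(p))=True !r=True r=False F(p)=True p=False
s_6={p,q,r}: (!r | F(p))=True !r=False r=True F(p)=True p=True

Answer: true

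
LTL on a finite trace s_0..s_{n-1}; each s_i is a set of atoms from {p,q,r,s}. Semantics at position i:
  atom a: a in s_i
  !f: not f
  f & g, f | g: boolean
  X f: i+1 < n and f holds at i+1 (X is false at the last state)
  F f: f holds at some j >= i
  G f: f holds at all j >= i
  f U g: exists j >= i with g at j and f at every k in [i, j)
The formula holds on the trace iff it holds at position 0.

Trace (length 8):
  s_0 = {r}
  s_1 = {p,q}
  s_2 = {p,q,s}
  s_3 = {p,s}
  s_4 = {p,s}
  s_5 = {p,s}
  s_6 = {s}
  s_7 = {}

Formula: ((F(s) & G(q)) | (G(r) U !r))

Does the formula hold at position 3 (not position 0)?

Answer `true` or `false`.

s_0={r}: ((F(s) & G(q)) | (G(r) U !r))=False (F(s) & G(q))=False F(s)=True s=False G(q)=False q=False (G(r) U !r)=False G(r)=False r=True !r=False
s_1={p,q}: ((F(s) & G(q)) | (G(r) U !r))=True (F(s) & G(q))=False F(s)=True s=False G(q)=False q=True (G(r) U !r)=True G(r)=False r=False !r=True
s_2={p,q,s}: ((F(s) & G(q)) | (G(r) U !r))=True (F(s) & G(q))=False F(s)=True s=True G(q)=False q=True (G(r) U !r)=True G(r)=False r=False !r=True
s_3={p,s}: ((F(s) & G(q)) | (G(r) U !r))=True (F(s) & G(q))=False F(s)=True s=True G(q)=False q=False (G(r) U !r)=True G(r)=False r=False !r=True
s_4={p,s}: ((F(s) & G(q)) | (G(r) U !r))=True (F(s) & G(q))=False F(s)=True s=True G(q)=False q=False (G(r) U !r)=True G(r)=False r=False !r=True
s_5={p,s}: ((F(s) & G(q)) | (G(r) U !r))=True (F(s) & G(q))=False F(s)=True s=True G(q)=False q=False (G(r) U !r)=True G(r)=False r=False !r=True
s_6={s}: ((F(s) & G(q)) | (G(r) U !r))=True (F(s) & G(q))=False F(s)=True s=True G(q)=False q=False (G(r) U !r)=True G(r)=False r=False !r=True
s_7={}: ((F(s) & G(q)) | (G(r) U !r))=True (F(s) & G(q))=False F(s)=False s=False G(q)=False q=False (G(r) U !r)=True G(r)=False r=False !r=True
Evaluating at position 3: result = True

Answer: true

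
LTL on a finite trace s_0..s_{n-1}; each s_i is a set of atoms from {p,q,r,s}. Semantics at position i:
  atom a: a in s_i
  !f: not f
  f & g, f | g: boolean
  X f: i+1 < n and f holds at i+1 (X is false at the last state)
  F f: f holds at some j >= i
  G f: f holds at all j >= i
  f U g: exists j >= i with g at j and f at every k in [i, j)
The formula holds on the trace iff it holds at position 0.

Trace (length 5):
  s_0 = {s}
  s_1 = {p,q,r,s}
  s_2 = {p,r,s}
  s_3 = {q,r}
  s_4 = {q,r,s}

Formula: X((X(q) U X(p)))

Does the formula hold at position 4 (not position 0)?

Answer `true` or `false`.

s_0={s}: X((X(q) U X(p)))=True (X(q) U X(p))=True X(q)=True q=False X(p)=True p=False
s_1={p,q,r,s}: X((X(q) U X(p)))=False (X(q) U X(p))=True X(q)=False q=True X(p)=True p=True
s_2={p,r,s}: X((X(q) U X(p)))=False (X(q) U X(p))=False X(q)=True q=False X(p)=False p=True
s_3={q,r}: X((X(q) U X(p)))=False (X(q) U X(p))=False X(q)=True q=True X(p)=False p=False
s_4={q,r,s}: X((X(q) U X(p)))=False (X(q) U X(p))=False X(q)=False q=True X(p)=False p=False
Evaluating at position 4: result = False

Answer: false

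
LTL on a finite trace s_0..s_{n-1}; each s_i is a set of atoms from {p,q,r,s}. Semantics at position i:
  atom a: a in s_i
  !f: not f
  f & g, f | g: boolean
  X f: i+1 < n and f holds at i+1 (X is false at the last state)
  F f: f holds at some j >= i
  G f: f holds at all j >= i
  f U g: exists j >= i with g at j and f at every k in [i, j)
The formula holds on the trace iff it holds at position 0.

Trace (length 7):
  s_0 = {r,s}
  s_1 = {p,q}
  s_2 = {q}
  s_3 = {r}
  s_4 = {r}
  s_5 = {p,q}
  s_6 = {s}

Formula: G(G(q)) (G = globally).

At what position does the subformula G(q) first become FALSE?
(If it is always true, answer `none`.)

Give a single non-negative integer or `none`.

s_0={r,s}: G(q)=False q=False
s_1={p,q}: G(q)=False q=True
s_2={q}: G(q)=False q=True
s_3={r}: G(q)=False q=False
s_4={r}: G(q)=False q=False
s_5={p,q}: G(q)=False q=True
s_6={s}: G(q)=False q=False
G(G(q)) holds globally = False
First violation at position 0.

Answer: 0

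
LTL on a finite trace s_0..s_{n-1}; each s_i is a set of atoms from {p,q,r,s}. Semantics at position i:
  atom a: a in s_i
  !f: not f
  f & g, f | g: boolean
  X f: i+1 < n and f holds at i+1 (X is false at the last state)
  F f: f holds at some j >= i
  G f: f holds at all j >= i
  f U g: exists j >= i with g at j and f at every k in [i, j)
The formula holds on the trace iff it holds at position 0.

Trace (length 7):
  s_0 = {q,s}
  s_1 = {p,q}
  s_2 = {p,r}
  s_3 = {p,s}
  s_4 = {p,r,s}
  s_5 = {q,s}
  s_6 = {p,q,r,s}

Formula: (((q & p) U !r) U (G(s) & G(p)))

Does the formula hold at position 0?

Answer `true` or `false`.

s_0={q,s}: (((q & p) U !r) U (G(s) & G(p)))=False ((q & p) U !r)=True (q & p)=False q=True p=False !r=True r=False (G(s) & G(p))=False G(s)=False s=True G(p)=False
s_1={p,q}: (((q & p) U !r) U (G(s) & G(p)))=False ((q & p) U !r)=True (q & p)=True q=True p=True !r=True r=False (G(s) & G(p))=False G(s)=False s=False G(p)=False
s_2={p,r}: (((q & p) U !r) U (G(s) & G(p)))=False ((q & p) U !r)=False (q & p)=False q=False p=True !r=False r=True (G(s) & G(p))=False G(s)=False s=False G(p)=False
s_3={p,s}: (((q & p) U !r) U (G(s) & G(p)))=False ((q & p) U !r)=True (q & p)=False q=False p=True !r=True r=False (G(s) & G(p))=False G(s)=True s=True G(p)=False
s_4={p,r,s}: (((q & p) U !r) U (G(s) & G(p)))=False ((q & p) U !r)=False (q & p)=False q=False p=True !r=False r=True (G(s) & G(p))=False G(s)=True s=True G(p)=False
s_5={q,s}: (((q & p) U !r) U (G(s) & G(p)))=True ((q & p) U !r)=True (q & p)=False q=True p=False !r=True r=False (G(s) & G(p))=False G(s)=True s=True G(p)=False
s_6={p,q,r,s}: (((q & p) U !r) U (G(s) & G(p)))=True ((q & p) U !r)=False (q & p)=True q=True p=True !r=False r=True (G(s) & G(p))=True G(s)=True s=True G(p)=True

Answer: false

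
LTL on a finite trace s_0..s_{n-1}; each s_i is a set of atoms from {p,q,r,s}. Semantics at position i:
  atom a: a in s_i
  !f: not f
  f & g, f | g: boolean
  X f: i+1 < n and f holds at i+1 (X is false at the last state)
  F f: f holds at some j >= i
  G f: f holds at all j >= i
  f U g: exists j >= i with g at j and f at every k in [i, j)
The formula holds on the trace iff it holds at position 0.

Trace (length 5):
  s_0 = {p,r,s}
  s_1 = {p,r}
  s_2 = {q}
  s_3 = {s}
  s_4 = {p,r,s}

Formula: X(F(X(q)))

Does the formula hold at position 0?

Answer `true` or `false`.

Answer: true

Derivation:
s_0={p,r,s}: X(F(X(q)))=True F(X(q))=True X(q)=False q=False
s_1={p,r}: X(F(X(q)))=False F(X(q))=True X(q)=True q=False
s_2={q}: X(F(X(q)))=False F(X(q))=False X(q)=False q=True
s_3={s}: X(F(X(q)))=False F(X(q))=False X(q)=False q=False
s_4={p,r,s}: X(F(X(q)))=False F(X(q))=False X(q)=False q=False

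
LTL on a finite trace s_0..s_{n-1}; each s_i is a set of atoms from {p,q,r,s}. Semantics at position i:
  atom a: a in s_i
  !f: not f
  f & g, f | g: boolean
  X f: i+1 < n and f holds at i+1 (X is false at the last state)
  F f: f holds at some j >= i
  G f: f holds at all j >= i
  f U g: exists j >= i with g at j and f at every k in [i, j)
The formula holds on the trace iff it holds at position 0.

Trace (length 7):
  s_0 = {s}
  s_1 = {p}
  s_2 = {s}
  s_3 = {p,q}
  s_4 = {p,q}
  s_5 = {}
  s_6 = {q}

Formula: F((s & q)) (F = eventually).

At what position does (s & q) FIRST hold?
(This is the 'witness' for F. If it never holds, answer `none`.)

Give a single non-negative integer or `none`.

Answer: none

Derivation:
s_0={s}: (s & q)=False s=True q=False
s_1={p}: (s & q)=False s=False q=False
s_2={s}: (s & q)=False s=True q=False
s_3={p,q}: (s & q)=False s=False q=True
s_4={p,q}: (s & q)=False s=False q=True
s_5={}: (s & q)=False s=False q=False
s_6={q}: (s & q)=False s=False q=True
F((s & q)) does not hold (no witness exists).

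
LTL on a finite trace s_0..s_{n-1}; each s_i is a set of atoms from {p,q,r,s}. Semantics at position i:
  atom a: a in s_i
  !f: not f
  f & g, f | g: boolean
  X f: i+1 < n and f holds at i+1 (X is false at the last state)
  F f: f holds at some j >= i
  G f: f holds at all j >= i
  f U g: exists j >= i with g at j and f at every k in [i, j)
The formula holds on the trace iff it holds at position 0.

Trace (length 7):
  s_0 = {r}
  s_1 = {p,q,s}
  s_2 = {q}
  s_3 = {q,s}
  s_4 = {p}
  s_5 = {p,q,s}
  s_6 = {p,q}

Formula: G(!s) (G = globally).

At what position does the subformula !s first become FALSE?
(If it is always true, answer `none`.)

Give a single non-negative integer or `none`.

Answer: 1

Derivation:
s_0={r}: !s=True s=False
s_1={p,q,s}: !s=False s=True
s_2={q}: !s=True s=False
s_3={q,s}: !s=False s=True
s_4={p}: !s=True s=False
s_5={p,q,s}: !s=False s=True
s_6={p,q}: !s=True s=False
G(!s) holds globally = False
First violation at position 1.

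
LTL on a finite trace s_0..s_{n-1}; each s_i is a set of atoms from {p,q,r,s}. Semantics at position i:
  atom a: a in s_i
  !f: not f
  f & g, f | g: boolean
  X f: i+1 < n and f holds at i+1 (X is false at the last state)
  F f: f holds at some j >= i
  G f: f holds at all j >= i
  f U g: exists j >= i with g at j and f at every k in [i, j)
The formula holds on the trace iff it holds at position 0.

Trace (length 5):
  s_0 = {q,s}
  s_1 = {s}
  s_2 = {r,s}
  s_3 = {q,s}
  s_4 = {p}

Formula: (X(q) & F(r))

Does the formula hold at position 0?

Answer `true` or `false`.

s_0={q,s}: (X(q) & F(r))=False X(q)=False q=True F(r)=True r=False
s_1={s}: (X(q) & F(r))=False X(q)=False q=False F(r)=True r=False
s_2={r,s}: (X(q) & F(r))=True X(q)=True q=False F(r)=True r=True
s_3={q,s}: (X(q) & F(r))=False X(q)=False q=True F(r)=False r=False
s_4={p}: (X(q) & F(r))=False X(q)=False q=False F(r)=False r=False

Answer: false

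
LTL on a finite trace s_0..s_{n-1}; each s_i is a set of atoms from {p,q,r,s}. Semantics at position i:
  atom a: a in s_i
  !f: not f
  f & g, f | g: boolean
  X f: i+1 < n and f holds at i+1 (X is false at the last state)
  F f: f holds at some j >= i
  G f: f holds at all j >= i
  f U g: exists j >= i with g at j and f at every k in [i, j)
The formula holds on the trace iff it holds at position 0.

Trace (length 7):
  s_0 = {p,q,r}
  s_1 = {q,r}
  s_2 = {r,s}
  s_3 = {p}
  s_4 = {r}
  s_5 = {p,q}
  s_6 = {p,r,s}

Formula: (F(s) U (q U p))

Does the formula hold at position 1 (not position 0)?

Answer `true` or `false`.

s_0={p,q,r}: (F(s) U (q U p))=True F(s)=True s=False (q U p)=True q=True p=True
s_1={q,r}: (F(s) U (q U p))=True F(s)=True s=False (q U p)=False q=True p=False
s_2={r,s}: (F(s) U (q U p))=True F(s)=True s=True (q U p)=False q=False p=False
s_3={p}: (F(s) U (q U p))=True F(s)=True s=False (q U p)=True q=False p=True
s_4={r}: (F(s) U (q U p))=True F(s)=True s=False (q U p)=False q=False p=False
s_5={p,q}: (F(s) U (q U p))=True F(s)=True s=False (q U p)=True q=True p=True
s_6={p,r,s}: (F(s) U (q U p))=True F(s)=True s=True (q U p)=True q=False p=True
Evaluating at position 1: result = True

Answer: true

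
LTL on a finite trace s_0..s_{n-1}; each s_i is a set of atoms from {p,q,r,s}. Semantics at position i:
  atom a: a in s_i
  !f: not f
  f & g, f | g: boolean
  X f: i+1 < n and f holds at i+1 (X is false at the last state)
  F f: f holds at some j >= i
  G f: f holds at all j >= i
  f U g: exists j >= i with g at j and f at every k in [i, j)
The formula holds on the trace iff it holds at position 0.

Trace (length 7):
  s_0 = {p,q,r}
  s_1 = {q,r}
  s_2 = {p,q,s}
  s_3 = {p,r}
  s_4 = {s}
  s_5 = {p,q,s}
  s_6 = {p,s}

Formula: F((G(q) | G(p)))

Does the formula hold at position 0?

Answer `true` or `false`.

Answer: true

Derivation:
s_0={p,q,r}: F((G(q) | G(p)))=True (G(q) | G(p))=False G(q)=False q=True G(p)=False p=True
s_1={q,r}: F((G(q) | G(p)))=True (G(q) | G(p))=False G(q)=False q=True G(p)=False p=False
s_2={p,q,s}: F((G(q) | G(p)))=True (G(q) | G(p))=False G(q)=False q=True G(p)=False p=True
s_3={p,r}: F((G(q) | G(p)))=True (G(q) | G(p))=False G(q)=False q=False G(p)=False p=True
s_4={s}: F((G(q) | G(p)))=True (G(q) | G(p))=False G(q)=False q=False G(p)=False p=False
s_5={p,q,s}: F((G(q) | G(p)))=True (G(q) | G(p))=True G(q)=False q=True G(p)=True p=True
s_6={p,s}: F((G(q) | G(p)))=True (G(q) | G(p))=True G(q)=False q=False G(p)=True p=True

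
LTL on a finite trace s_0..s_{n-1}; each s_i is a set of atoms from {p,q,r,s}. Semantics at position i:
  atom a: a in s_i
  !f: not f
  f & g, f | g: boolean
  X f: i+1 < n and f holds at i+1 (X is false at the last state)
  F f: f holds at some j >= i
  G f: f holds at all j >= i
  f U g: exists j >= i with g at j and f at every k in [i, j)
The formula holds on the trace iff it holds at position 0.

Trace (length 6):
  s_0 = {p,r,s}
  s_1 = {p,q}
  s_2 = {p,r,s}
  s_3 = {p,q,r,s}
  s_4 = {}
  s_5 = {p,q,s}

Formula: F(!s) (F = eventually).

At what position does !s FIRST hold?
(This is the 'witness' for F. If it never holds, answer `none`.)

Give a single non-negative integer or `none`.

Answer: 1

Derivation:
s_0={p,r,s}: !s=False s=True
s_1={p,q}: !s=True s=False
s_2={p,r,s}: !s=False s=True
s_3={p,q,r,s}: !s=False s=True
s_4={}: !s=True s=False
s_5={p,q,s}: !s=False s=True
F(!s) holds; first witness at position 1.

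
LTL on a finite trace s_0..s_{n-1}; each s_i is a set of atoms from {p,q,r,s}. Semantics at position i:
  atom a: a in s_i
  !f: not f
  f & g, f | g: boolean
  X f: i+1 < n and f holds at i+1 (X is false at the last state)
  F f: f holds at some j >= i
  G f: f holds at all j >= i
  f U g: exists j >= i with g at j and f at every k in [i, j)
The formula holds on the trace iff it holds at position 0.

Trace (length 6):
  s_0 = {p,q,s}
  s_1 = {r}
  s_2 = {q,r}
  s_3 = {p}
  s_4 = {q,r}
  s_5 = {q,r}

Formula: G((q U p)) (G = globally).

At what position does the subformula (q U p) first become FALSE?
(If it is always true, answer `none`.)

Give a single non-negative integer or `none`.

s_0={p,q,s}: (q U p)=True q=True p=True
s_1={r}: (q U p)=False q=False p=False
s_2={q,r}: (q U p)=True q=True p=False
s_3={p}: (q U p)=True q=False p=True
s_4={q,r}: (q U p)=False q=True p=False
s_5={q,r}: (q U p)=False q=True p=False
G((q U p)) holds globally = False
First violation at position 1.

Answer: 1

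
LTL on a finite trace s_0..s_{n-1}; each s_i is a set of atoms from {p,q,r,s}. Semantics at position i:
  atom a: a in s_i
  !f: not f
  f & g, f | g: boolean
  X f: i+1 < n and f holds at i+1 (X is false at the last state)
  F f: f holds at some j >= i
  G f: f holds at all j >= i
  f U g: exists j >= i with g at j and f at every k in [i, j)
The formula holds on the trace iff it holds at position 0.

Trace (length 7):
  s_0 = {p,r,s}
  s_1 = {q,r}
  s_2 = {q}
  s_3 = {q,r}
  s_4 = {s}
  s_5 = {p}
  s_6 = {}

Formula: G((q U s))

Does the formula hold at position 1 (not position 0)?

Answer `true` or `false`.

Answer: false

Derivation:
s_0={p,r,s}: G((q U s))=False (q U s)=True q=False s=True
s_1={q,r}: G((q U s))=False (q U s)=True q=True s=False
s_2={q}: G((q U s))=False (q U s)=True q=True s=False
s_3={q,r}: G((q U s))=False (q U s)=True q=True s=False
s_4={s}: G((q U s))=False (q U s)=True q=False s=True
s_5={p}: G((q U s))=False (q U s)=False q=False s=False
s_6={}: G((q U s))=False (q U s)=False q=False s=False
Evaluating at position 1: result = False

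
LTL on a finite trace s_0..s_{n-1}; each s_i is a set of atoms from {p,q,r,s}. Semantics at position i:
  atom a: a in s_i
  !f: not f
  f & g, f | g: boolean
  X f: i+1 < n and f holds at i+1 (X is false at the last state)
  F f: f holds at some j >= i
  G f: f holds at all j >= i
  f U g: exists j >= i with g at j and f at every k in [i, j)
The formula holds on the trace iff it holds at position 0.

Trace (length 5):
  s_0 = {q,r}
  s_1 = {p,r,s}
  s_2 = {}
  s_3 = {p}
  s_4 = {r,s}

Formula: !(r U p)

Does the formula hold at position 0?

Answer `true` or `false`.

Answer: false

Derivation:
s_0={q,r}: !(r U p)=False (r U p)=True r=True p=False
s_1={p,r,s}: !(r U p)=False (r U p)=True r=True p=True
s_2={}: !(r U p)=True (r U p)=False r=False p=False
s_3={p}: !(r U p)=False (r U p)=True r=False p=True
s_4={r,s}: !(r U p)=True (r U p)=False r=True p=False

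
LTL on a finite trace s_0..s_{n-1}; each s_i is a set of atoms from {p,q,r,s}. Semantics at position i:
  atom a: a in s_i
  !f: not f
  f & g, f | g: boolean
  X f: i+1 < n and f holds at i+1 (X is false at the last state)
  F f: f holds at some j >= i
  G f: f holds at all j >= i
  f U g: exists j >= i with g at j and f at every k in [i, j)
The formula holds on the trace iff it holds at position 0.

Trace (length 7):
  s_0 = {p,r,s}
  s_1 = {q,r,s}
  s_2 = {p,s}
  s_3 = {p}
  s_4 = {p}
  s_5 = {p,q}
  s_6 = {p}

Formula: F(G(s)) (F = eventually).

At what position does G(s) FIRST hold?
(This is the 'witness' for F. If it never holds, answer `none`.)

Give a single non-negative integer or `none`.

s_0={p,r,s}: G(s)=False s=True
s_1={q,r,s}: G(s)=False s=True
s_2={p,s}: G(s)=False s=True
s_3={p}: G(s)=False s=False
s_4={p}: G(s)=False s=False
s_5={p,q}: G(s)=False s=False
s_6={p}: G(s)=False s=False
F(G(s)) does not hold (no witness exists).

Answer: none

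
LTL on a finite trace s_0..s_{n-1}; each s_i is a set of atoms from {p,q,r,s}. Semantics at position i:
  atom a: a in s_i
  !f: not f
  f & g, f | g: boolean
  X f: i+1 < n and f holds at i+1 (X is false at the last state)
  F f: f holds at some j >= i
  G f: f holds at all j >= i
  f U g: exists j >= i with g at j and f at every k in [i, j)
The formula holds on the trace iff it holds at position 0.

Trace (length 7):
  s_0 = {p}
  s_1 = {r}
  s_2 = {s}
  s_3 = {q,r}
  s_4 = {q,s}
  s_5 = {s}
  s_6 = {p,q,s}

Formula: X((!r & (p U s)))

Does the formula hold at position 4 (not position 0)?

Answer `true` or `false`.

Answer: true

Derivation:
s_0={p}: X((!r & (p U s)))=False (!r & (p U s))=False !r=True r=False (p U s)=False p=True s=False
s_1={r}: X((!r & (p U s)))=True (!r & (p U s))=False !r=False r=True (p U s)=False p=False s=False
s_2={s}: X((!r & (p U s)))=False (!r & (p U s))=True !r=True r=False (p U s)=True p=False s=True
s_3={q,r}: X((!r & (p U s)))=True (!r & (p U s))=False !r=False r=True (p U s)=False p=False s=False
s_4={q,s}: X((!r & (p U s)))=True (!r & (p U s))=True !r=True r=False (p U s)=True p=False s=True
s_5={s}: X((!r & (p U s)))=True (!r & (p U s))=True !r=True r=False (p U s)=True p=False s=True
s_6={p,q,s}: X((!r & (p U s)))=False (!r & (p U s))=True !r=True r=False (p U s)=True p=True s=True
Evaluating at position 4: result = True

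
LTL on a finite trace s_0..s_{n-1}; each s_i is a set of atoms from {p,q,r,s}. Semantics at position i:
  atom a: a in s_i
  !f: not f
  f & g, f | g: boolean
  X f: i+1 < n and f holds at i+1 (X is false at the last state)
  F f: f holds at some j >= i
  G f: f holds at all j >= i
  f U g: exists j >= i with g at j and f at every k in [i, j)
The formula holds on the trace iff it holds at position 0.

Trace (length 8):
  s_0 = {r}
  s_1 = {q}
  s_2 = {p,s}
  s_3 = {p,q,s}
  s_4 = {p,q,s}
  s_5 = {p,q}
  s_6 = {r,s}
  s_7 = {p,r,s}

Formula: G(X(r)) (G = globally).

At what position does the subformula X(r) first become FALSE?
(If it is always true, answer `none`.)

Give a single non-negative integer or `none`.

Answer: 0

Derivation:
s_0={r}: X(r)=False r=True
s_1={q}: X(r)=False r=False
s_2={p,s}: X(r)=False r=False
s_3={p,q,s}: X(r)=False r=False
s_4={p,q,s}: X(r)=False r=False
s_5={p,q}: X(r)=True r=False
s_6={r,s}: X(r)=True r=True
s_7={p,r,s}: X(r)=False r=True
G(X(r)) holds globally = False
First violation at position 0.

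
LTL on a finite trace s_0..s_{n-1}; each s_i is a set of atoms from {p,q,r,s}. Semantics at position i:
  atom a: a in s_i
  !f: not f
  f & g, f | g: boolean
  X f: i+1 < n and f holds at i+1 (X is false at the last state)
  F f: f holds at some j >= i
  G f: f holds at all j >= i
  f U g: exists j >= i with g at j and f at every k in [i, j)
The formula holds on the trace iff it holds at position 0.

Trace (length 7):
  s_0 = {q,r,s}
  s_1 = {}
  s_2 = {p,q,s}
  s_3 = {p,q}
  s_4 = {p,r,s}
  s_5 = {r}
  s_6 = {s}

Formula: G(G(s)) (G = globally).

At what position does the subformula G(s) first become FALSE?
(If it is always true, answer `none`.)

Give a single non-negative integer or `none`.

s_0={q,r,s}: G(s)=False s=True
s_1={}: G(s)=False s=False
s_2={p,q,s}: G(s)=False s=True
s_3={p,q}: G(s)=False s=False
s_4={p,r,s}: G(s)=False s=True
s_5={r}: G(s)=False s=False
s_6={s}: G(s)=True s=True
G(G(s)) holds globally = False
First violation at position 0.

Answer: 0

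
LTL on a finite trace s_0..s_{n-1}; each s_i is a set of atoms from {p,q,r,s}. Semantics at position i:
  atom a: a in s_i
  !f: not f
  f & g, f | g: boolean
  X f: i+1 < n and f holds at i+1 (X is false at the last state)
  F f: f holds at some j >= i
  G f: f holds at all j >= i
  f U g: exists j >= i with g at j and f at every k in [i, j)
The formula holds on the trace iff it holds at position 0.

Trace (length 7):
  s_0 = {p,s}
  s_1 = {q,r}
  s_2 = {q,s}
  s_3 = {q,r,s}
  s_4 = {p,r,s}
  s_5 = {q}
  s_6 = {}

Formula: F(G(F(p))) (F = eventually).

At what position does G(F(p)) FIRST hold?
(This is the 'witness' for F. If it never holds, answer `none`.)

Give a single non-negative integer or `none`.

Answer: none

Derivation:
s_0={p,s}: G(F(p))=False F(p)=True p=True
s_1={q,r}: G(F(p))=False F(p)=True p=False
s_2={q,s}: G(F(p))=False F(p)=True p=False
s_3={q,r,s}: G(F(p))=False F(p)=True p=False
s_4={p,r,s}: G(F(p))=False F(p)=True p=True
s_5={q}: G(F(p))=False F(p)=False p=False
s_6={}: G(F(p))=False F(p)=False p=False
F(G(F(p))) does not hold (no witness exists).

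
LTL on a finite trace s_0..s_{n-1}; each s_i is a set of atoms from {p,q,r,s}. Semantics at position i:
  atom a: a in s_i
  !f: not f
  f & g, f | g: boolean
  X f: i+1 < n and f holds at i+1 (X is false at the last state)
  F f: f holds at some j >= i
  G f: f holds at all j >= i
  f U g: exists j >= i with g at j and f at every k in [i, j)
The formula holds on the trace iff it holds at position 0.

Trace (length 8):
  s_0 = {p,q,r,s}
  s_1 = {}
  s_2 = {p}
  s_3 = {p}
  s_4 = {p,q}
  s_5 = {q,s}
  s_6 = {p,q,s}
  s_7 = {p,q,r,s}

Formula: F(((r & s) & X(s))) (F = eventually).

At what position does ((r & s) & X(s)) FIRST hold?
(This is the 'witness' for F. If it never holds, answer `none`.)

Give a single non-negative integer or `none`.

Answer: none

Derivation:
s_0={p,q,r,s}: ((r & s) & X(s))=False (r & s)=True r=True s=True X(s)=False
s_1={}: ((r & s) & X(s))=False (r & s)=False r=False s=False X(s)=False
s_2={p}: ((r & s) & X(s))=False (r & s)=False r=False s=False X(s)=False
s_3={p}: ((r & s) & X(s))=False (r & s)=False r=False s=False X(s)=False
s_4={p,q}: ((r & s) & X(s))=False (r & s)=False r=False s=False X(s)=True
s_5={q,s}: ((r & s) & X(s))=False (r & s)=False r=False s=True X(s)=True
s_6={p,q,s}: ((r & s) & X(s))=False (r & s)=False r=False s=True X(s)=True
s_7={p,q,r,s}: ((r & s) & X(s))=False (r & s)=True r=True s=True X(s)=False
F(((r & s) & X(s))) does not hold (no witness exists).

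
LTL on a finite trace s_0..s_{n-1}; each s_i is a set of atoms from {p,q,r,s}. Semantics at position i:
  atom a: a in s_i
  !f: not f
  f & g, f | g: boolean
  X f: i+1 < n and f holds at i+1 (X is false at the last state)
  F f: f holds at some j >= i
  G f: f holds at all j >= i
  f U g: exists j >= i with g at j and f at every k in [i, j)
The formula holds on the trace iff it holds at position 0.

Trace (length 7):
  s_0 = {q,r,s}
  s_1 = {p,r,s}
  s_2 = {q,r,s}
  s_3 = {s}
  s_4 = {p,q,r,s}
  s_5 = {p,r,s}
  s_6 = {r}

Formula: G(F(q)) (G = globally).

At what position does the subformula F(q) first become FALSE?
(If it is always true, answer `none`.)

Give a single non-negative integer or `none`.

Answer: 5

Derivation:
s_0={q,r,s}: F(q)=True q=True
s_1={p,r,s}: F(q)=True q=False
s_2={q,r,s}: F(q)=True q=True
s_3={s}: F(q)=True q=False
s_4={p,q,r,s}: F(q)=True q=True
s_5={p,r,s}: F(q)=False q=False
s_6={r}: F(q)=False q=False
G(F(q)) holds globally = False
First violation at position 5.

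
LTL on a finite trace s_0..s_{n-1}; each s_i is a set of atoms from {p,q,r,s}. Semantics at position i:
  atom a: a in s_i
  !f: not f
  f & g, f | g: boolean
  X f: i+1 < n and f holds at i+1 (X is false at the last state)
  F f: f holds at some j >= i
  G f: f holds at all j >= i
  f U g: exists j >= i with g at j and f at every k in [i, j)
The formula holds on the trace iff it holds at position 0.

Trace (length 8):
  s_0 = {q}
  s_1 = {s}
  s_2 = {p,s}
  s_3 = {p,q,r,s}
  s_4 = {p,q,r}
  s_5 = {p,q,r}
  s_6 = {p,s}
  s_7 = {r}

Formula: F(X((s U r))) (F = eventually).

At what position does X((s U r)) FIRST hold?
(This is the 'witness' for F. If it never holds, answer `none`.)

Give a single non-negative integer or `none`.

s_0={q}: X((s U r))=True (s U r)=False s=False r=False
s_1={s}: X((s U r))=True (s U r)=True s=True r=False
s_2={p,s}: X((s U r))=True (s U r)=True s=True r=False
s_3={p,q,r,s}: X((s U r))=True (s U r)=True s=True r=True
s_4={p,q,r}: X((s U r))=True (s U r)=True s=False r=True
s_5={p,q,r}: X((s U r))=True (s U r)=True s=False r=True
s_6={p,s}: X((s U r))=True (s U r)=True s=True r=False
s_7={r}: X((s U r))=False (s U r)=True s=False r=True
F(X((s U r))) holds; first witness at position 0.

Answer: 0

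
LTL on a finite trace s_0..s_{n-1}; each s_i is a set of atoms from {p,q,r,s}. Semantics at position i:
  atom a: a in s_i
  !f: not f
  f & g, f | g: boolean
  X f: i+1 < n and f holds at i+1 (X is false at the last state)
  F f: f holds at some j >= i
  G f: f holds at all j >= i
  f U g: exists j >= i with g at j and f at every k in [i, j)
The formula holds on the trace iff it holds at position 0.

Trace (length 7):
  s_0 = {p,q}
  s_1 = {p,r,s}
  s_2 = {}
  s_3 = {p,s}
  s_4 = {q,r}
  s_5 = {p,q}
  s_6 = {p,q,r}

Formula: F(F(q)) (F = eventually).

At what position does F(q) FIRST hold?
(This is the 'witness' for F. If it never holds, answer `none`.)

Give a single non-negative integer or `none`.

s_0={p,q}: F(q)=True q=True
s_1={p,r,s}: F(q)=True q=False
s_2={}: F(q)=True q=False
s_3={p,s}: F(q)=True q=False
s_4={q,r}: F(q)=True q=True
s_5={p,q}: F(q)=True q=True
s_6={p,q,r}: F(q)=True q=True
F(F(q)) holds; first witness at position 0.

Answer: 0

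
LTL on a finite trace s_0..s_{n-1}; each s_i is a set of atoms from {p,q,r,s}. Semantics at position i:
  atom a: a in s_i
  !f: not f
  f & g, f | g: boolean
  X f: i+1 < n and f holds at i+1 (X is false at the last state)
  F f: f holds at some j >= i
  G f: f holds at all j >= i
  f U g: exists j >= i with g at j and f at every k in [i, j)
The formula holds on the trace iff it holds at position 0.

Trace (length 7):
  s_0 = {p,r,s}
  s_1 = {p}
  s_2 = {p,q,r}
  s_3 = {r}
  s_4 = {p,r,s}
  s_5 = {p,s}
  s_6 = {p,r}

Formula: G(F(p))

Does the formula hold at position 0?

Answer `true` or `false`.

Answer: true

Derivation:
s_0={p,r,s}: G(F(p))=True F(p)=True p=True
s_1={p}: G(F(p))=True F(p)=True p=True
s_2={p,q,r}: G(F(p))=True F(p)=True p=True
s_3={r}: G(F(p))=True F(p)=True p=False
s_4={p,r,s}: G(F(p))=True F(p)=True p=True
s_5={p,s}: G(F(p))=True F(p)=True p=True
s_6={p,r}: G(F(p))=True F(p)=True p=True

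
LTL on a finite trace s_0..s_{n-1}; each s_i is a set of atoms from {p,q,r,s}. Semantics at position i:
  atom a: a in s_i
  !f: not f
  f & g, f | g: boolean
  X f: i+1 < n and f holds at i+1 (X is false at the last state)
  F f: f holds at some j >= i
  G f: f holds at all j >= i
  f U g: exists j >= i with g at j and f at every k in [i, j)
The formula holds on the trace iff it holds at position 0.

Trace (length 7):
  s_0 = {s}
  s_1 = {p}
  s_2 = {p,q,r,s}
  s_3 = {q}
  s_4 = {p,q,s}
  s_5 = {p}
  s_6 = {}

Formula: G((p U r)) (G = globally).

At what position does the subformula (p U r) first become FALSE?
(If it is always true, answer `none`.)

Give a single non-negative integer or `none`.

Answer: 0

Derivation:
s_0={s}: (p U r)=False p=False r=False
s_1={p}: (p U r)=True p=True r=False
s_2={p,q,r,s}: (p U r)=True p=True r=True
s_3={q}: (p U r)=False p=False r=False
s_4={p,q,s}: (p U r)=False p=True r=False
s_5={p}: (p U r)=False p=True r=False
s_6={}: (p U r)=False p=False r=False
G((p U r)) holds globally = False
First violation at position 0.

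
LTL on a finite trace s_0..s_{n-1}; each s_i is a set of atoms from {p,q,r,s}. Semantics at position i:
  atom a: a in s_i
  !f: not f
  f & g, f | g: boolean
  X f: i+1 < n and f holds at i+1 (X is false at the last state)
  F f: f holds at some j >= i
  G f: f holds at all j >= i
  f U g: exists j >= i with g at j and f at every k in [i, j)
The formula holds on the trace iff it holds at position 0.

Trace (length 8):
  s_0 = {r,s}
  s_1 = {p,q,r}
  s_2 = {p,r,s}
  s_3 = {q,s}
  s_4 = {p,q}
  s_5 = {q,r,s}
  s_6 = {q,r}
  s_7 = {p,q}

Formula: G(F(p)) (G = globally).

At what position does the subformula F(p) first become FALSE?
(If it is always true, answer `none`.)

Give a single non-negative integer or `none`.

Answer: none

Derivation:
s_0={r,s}: F(p)=True p=False
s_1={p,q,r}: F(p)=True p=True
s_2={p,r,s}: F(p)=True p=True
s_3={q,s}: F(p)=True p=False
s_4={p,q}: F(p)=True p=True
s_5={q,r,s}: F(p)=True p=False
s_6={q,r}: F(p)=True p=False
s_7={p,q}: F(p)=True p=True
G(F(p)) holds globally = True
No violation — formula holds at every position.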